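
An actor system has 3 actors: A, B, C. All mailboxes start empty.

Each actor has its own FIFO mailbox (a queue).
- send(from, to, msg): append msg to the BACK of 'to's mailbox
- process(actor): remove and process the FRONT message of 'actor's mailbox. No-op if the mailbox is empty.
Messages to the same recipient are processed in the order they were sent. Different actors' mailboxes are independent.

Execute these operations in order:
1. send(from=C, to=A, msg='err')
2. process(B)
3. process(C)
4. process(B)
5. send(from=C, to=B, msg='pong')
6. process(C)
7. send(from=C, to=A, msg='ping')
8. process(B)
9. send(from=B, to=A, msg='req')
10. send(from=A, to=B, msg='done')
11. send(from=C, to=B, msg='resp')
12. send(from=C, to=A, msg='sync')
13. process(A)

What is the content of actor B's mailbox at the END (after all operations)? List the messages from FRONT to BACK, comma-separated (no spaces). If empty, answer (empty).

After 1 (send(from=C, to=A, msg='err')): A:[err] B:[] C:[]
After 2 (process(B)): A:[err] B:[] C:[]
After 3 (process(C)): A:[err] B:[] C:[]
After 4 (process(B)): A:[err] B:[] C:[]
After 5 (send(from=C, to=B, msg='pong')): A:[err] B:[pong] C:[]
After 6 (process(C)): A:[err] B:[pong] C:[]
After 7 (send(from=C, to=A, msg='ping')): A:[err,ping] B:[pong] C:[]
After 8 (process(B)): A:[err,ping] B:[] C:[]
After 9 (send(from=B, to=A, msg='req')): A:[err,ping,req] B:[] C:[]
After 10 (send(from=A, to=B, msg='done')): A:[err,ping,req] B:[done] C:[]
After 11 (send(from=C, to=B, msg='resp')): A:[err,ping,req] B:[done,resp] C:[]
After 12 (send(from=C, to=A, msg='sync')): A:[err,ping,req,sync] B:[done,resp] C:[]
After 13 (process(A)): A:[ping,req,sync] B:[done,resp] C:[]

Answer: done,resp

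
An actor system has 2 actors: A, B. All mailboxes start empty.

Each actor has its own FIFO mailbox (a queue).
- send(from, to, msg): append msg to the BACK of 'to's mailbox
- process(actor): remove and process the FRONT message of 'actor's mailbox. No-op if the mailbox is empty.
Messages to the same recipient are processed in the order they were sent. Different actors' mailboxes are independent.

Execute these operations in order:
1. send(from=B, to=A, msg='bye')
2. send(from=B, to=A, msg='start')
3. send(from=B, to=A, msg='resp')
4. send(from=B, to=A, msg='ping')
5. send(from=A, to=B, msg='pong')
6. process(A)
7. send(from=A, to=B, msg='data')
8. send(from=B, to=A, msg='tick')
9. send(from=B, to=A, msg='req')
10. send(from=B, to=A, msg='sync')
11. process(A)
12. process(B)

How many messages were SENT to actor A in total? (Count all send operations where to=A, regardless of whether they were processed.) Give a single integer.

After 1 (send(from=B, to=A, msg='bye')): A:[bye] B:[]
After 2 (send(from=B, to=A, msg='start')): A:[bye,start] B:[]
After 3 (send(from=B, to=A, msg='resp')): A:[bye,start,resp] B:[]
After 4 (send(from=B, to=A, msg='ping')): A:[bye,start,resp,ping] B:[]
After 5 (send(from=A, to=B, msg='pong')): A:[bye,start,resp,ping] B:[pong]
After 6 (process(A)): A:[start,resp,ping] B:[pong]
After 7 (send(from=A, to=B, msg='data')): A:[start,resp,ping] B:[pong,data]
After 8 (send(from=B, to=A, msg='tick')): A:[start,resp,ping,tick] B:[pong,data]
After 9 (send(from=B, to=A, msg='req')): A:[start,resp,ping,tick,req] B:[pong,data]
After 10 (send(from=B, to=A, msg='sync')): A:[start,resp,ping,tick,req,sync] B:[pong,data]
After 11 (process(A)): A:[resp,ping,tick,req,sync] B:[pong,data]
After 12 (process(B)): A:[resp,ping,tick,req,sync] B:[data]

Answer: 7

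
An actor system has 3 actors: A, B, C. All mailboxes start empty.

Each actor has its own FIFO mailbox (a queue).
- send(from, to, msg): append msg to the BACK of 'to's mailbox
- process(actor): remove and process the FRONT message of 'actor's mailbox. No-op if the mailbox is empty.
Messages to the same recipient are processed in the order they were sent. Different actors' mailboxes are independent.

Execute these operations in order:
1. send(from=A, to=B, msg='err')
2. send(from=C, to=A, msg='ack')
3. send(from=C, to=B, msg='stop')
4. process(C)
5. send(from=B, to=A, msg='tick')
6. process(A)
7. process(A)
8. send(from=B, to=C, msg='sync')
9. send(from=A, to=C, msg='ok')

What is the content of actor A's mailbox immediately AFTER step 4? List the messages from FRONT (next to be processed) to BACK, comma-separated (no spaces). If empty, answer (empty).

After 1 (send(from=A, to=B, msg='err')): A:[] B:[err] C:[]
After 2 (send(from=C, to=A, msg='ack')): A:[ack] B:[err] C:[]
After 3 (send(from=C, to=B, msg='stop')): A:[ack] B:[err,stop] C:[]
After 4 (process(C)): A:[ack] B:[err,stop] C:[]

ack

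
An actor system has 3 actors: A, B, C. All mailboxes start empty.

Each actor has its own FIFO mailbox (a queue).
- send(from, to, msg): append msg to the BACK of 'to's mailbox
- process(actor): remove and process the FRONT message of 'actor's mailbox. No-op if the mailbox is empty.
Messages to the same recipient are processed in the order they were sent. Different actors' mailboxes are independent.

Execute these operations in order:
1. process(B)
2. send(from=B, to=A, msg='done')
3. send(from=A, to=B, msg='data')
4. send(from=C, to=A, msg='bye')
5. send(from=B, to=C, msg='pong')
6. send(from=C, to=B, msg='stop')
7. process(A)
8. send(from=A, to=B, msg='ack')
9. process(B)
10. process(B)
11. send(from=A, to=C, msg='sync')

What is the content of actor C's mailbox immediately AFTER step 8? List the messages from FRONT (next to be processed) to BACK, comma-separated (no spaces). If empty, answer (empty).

After 1 (process(B)): A:[] B:[] C:[]
After 2 (send(from=B, to=A, msg='done')): A:[done] B:[] C:[]
After 3 (send(from=A, to=B, msg='data')): A:[done] B:[data] C:[]
After 4 (send(from=C, to=A, msg='bye')): A:[done,bye] B:[data] C:[]
After 5 (send(from=B, to=C, msg='pong')): A:[done,bye] B:[data] C:[pong]
After 6 (send(from=C, to=B, msg='stop')): A:[done,bye] B:[data,stop] C:[pong]
After 7 (process(A)): A:[bye] B:[data,stop] C:[pong]
After 8 (send(from=A, to=B, msg='ack')): A:[bye] B:[data,stop,ack] C:[pong]

pong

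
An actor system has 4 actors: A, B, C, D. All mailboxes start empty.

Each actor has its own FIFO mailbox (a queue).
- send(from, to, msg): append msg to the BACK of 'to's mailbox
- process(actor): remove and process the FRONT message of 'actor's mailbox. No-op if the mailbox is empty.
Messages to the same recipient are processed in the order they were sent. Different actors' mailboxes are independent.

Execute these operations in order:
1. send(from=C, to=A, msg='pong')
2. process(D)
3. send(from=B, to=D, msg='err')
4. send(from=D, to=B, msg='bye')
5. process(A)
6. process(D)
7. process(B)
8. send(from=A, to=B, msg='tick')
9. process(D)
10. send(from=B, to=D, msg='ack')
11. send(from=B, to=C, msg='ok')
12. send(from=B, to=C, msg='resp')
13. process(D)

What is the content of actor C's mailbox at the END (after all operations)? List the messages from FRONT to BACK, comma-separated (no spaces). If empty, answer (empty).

Answer: ok,resp

Derivation:
After 1 (send(from=C, to=A, msg='pong')): A:[pong] B:[] C:[] D:[]
After 2 (process(D)): A:[pong] B:[] C:[] D:[]
After 3 (send(from=B, to=D, msg='err')): A:[pong] B:[] C:[] D:[err]
After 4 (send(from=D, to=B, msg='bye')): A:[pong] B:[bye] C:[] D:[err]
After 5 (process(A)): A:[] B:[bye] C:[] D:[err]
After 6 (process(D)): A:[] B:[bye] C:[] D:[]
After 7 (process(B)): A:[] B:[] C:[] D:[]
After 8 (send(from=A, to=B, msg='tick')): A:[] B:[tick] C:[] D:[]
After 9 (process(D)): A:[] B:[tick] C:[] D:[]
After 10 (send(from=B, to=D, msg='ack')): A:[] B:[tick] C:[] D:[ack]
After 11 (send(from=B, to=C, msg='ok')): A:[] B:[tick] C:[ok] D:[ack]
After 12 (send(from=B, to=C, msg='resp')): A:[] B:[tick] C:[ok,resp] D:[ack]
After 13 (process(D)): A:[] B:[tick] C:[ok,resp] D:[]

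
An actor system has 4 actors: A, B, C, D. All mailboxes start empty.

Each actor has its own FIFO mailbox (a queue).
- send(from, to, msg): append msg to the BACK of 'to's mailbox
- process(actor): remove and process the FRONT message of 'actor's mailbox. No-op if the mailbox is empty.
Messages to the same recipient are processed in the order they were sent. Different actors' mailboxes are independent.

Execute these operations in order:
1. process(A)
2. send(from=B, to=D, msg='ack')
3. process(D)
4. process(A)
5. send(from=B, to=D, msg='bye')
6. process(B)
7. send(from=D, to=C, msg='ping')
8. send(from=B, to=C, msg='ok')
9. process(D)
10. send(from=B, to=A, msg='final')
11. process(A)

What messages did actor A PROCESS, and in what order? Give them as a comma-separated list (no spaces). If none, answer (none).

After 1 (process(A)): A:[] B:[] C:[] D:[]
After 2 (send(from=B, to=D, msg='ack')): A:[] B:[] C:[] D:[ack]
After 3 (process(D)): A:[] B:[] C:[] D:[]
After 4 (process(A)): A:[] B:[] C:[] D:[]
After 5 (send(from=B, to=D, msg='bye')): A:[] B:[] C:[] D:[bye]
After 6 (process(B)): A:[] B:[] C:[] D:[bye]
After 7 (send(from=D, to=C, msg='ping')): A:[] B:[] C:[ping] D:[bye]
After 8 (send(from=B, to=C, msg='ok')): A:[] B:[] C:[ping,ok] D:[bye]
After 9 (process(D)): A:[] B:[] C:[ping,ok] D:[]
After 10 (send(from=B, to=A, msg='final')): A:[final] B:[] C:[ping,ok] D:[]
After 11 (process(A)): A:[] B:[] C:[ping,ok] D:[]

Answer: final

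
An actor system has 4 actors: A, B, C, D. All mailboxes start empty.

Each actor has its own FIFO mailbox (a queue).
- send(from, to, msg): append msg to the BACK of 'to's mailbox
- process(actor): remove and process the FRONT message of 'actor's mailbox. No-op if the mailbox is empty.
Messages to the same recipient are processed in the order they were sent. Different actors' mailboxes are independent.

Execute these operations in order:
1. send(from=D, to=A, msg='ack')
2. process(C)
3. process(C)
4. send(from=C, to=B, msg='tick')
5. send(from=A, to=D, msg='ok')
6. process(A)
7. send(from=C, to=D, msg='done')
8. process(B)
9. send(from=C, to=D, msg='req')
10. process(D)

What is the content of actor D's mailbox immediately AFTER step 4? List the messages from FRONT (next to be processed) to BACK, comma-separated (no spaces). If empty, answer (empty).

After 1 (send(from=D, to=A, msg='ack')): A:[ack] B:[] C:[] D:[]
After 2 (process(C)): A:[ack] B:[] C:[] D:[]
After 3 (process(C)): A:[ack] B:[] C:[] D:[]
After 4 (send(from=C, to=B, msg='tick')): A:[ack] B:[tick] C:[] D:[]

(empty)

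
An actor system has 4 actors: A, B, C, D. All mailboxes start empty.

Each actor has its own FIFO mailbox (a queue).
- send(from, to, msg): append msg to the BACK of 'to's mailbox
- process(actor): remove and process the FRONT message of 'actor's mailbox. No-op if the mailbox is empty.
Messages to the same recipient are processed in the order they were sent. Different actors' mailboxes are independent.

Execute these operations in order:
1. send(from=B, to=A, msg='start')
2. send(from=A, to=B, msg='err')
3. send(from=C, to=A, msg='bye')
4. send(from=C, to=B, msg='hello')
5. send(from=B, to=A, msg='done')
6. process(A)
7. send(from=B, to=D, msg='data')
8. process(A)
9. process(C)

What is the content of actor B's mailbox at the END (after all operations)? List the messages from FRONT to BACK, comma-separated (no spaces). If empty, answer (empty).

After 1 (send(from=B, to=A, msg='start')): A:[start] B:[] C:[] D:[]
After 2 (send(from=A, to=B, msg='err')): A:[start] B:[err] C:[] D:[]
After 3 (send(from=C, to=A, msg='bye')): A:[start,bye] B:[err] C:[] D:[]
After 4 (send(from=C, to=B, msg='hello')): A:[start,bye] B:[err,hello] C:[] D:[]
After 5 (send(from=B, to=A, msg='done')): A:[start,bye,done] B:[err,hello] C:[] D:[]
After 6 (process(A)): A:[bye,done] B:[err,hello] C:[] D:[]
After 7 (send(from=B, to=D, msg='data')): A:[bye,done] B:[err,hello] C:[] D:[data]
After 8 (process(A)): A:[done] B:[err,hello] C:[] D:[data]
After 9 (process(C)): A:[done] B:[err,hello] C:[] D:[data]

Answer: err,hello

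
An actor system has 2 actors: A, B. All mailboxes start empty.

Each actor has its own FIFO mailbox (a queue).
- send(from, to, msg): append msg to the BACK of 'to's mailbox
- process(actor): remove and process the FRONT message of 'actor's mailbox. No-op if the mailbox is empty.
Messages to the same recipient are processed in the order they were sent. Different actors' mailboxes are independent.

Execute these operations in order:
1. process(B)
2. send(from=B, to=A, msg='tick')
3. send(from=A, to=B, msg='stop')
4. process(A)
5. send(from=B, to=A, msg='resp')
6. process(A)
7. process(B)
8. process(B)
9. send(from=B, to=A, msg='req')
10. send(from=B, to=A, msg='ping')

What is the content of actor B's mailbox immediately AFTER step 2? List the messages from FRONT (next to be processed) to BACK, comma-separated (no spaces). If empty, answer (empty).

After 1 (process(B)): A:[] B:[]
After 2 (send(from=B, to=A, msg='tick')): A:[tick] B:[]

(empty)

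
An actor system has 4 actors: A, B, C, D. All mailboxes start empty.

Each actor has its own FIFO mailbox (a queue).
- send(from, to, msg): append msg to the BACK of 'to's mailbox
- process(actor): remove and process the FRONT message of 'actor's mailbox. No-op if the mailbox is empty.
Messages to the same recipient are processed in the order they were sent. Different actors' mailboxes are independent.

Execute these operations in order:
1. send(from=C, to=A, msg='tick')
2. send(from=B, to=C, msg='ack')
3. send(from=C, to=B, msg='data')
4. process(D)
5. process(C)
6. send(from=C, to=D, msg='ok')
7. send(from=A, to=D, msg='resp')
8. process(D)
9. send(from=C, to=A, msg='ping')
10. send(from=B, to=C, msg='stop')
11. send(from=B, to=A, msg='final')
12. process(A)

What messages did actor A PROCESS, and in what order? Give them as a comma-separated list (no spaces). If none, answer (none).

Answer: tick

Derivation:
After 1 (send(from=C, to=A, msg='tick')): A:[tick] B:[] C:[] D:[]
After 2 (send(from=B, to=C, msg='ack')): A:[tick] B:[] C:[ack] D:[]
After 3 (send(from=C, to=B, msg='data')): A:[tick] B:[data] C:[ack] D:[]
After 4 (process(D)): A:[tick] B:[data] C:[ack] D:[]
After 5 (process(C)): A:[tick] B:[data] C:[] D:[]
After 6 (send(from=C, to=D, msg='ok')): A:[tick] B:[data] C:[] D:[ok]
After 7 (send(from=A, to=D, msg='resp')): A:[tick] B:[data] C:[] D:[ok,resp]
After 8 (process(D)): A:[tick] B:[data] C:[] D:[resp]
After 9 (send(from=C, to=A, msg='ping')): A:[tick,ping] B:[data] C:[] D:[resp]
After 10 (send(from=B, to=C, msg='stop')): A:[tick,ping] B:[data] C:[stop] D:[resp]
After 11 (send(from=B, to=A, msg='final')): A:[tick,ping,final] B:[data] C:[stop] D:[resp]
After 12 (process(A)): A:[ping,final] B:[data] C:[stop] D:[resp]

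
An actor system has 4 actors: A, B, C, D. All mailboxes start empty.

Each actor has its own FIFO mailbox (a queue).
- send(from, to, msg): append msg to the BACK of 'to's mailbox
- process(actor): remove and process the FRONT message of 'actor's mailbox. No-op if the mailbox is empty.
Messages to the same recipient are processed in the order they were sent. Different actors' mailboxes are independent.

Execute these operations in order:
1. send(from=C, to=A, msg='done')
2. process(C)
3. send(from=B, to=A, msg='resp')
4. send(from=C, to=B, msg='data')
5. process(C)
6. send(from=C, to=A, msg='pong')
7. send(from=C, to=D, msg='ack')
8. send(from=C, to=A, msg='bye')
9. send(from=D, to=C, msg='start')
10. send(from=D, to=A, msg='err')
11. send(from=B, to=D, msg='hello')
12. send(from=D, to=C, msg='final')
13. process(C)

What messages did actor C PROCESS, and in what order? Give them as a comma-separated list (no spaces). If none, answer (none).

Answer: start

Derivation:
After 1 (send(from=C, to=A, msg='done')): A:[done] B:[] C:[] D:[]
After 2 (process(C)): A:[done] B:[] C:[] D:[]
After 3 (send(from=B, to=A, msg='resp')): A:[done,resp] B:[] C:[] D:[]
After 4 (send(from=C, to=B, msg='data')): A:[done,resp] B:[data] C:[] D:[]
After 5 (process(C)): A:[done,resp] B:[data] C:[] D:[]
After 6 (send(from=C, to=A, msg='pong')): A:[done,resp,pong] B:[data] C:[] D:[]
After 7 (send(from=C, to=D, msg='ack')): A:[done,resp,pong] B:[data] C:[] D:[ack]
After 8 (send(from=C, to=A, msg='bye')): A:[done,resp,pong,bye] B:[data] C:[] D:[ack]
After 9 (send(from=D, to=C, msg='start')): A:[done,resp,pong,bye] B:[data] C:[start] D:[ack]
After 10 (send(from=D, to=A, msg='err')): A:[done,resp,pong,bye,err] B:[data] C:[start] D:[ack]
After 11 (send(from=B, to=D, msg='hello')): A:[done,resp,pong,bye,err] B:[data] C:[start] D:[ack,hello]
After 12 (send(from=D, to=C, msg='final')): A:[done,resp,pong,bye,err] B:[data] C:[start,final] D:[ack,hello]
After 13 (process(C)): A:[done,resp,pong,bye,err] B:[data] C:[final] D:[ack,hello]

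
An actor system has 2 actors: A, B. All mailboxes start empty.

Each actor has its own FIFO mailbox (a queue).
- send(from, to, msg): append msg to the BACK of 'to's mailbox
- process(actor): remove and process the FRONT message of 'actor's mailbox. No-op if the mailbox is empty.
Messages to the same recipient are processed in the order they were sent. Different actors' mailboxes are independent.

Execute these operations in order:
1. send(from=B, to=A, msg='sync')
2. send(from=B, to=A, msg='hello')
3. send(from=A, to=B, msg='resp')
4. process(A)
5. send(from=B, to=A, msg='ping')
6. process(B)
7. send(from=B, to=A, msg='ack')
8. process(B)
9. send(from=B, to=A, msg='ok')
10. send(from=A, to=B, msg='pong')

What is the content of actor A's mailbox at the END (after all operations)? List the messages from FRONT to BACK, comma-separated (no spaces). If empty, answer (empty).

After 1 (send(from=B, to=A, msg='sync')): A:[sync] B:[]
After 2 (send(from=B, to=A, msg='hello')): A:[sync,hello] B:[]
After 3 (send(from=A, to=B, msg='resp')): A:[sync,hello] B:[resp]
After 4 (process(A)): A:[hello] B:[resp]
After 5 (send(from=B, to=A, msg='ping')): A:[hello,ping] B:[resp]
After 6 (process(B)): A:[hello,ping] B:[]
After 7 (send(from=B, to=A, msg='ack')): A:[hello,ping,ack] B:[]
After 8 (process(B)): A:[hello,ping,ack] B:[]
After 9 (send(from=B, to=A, msg='ok')): A:[hello,ping,ack,ok] B:[]
After 10 (send(from=A, to=B, msg='pong')): A:[hello,ping,ack,ok] B:[pong]

Answer: hello,ping,ack,ok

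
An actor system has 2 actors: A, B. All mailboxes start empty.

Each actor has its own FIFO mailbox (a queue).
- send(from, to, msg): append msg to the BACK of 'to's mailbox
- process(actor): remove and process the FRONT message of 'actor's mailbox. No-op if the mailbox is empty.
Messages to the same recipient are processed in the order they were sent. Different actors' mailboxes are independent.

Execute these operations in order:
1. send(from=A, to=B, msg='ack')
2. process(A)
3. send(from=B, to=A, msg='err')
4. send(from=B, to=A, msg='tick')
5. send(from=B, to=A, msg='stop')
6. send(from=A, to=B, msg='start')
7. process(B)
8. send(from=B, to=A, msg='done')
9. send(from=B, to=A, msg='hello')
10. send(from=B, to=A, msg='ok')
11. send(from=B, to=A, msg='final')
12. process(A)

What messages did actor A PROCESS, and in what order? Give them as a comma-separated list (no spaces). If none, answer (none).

After 1 (send(from=A, to=B, msg='ack')): A:[] B:[ack]
After 2 (process(A)): A:[] B:[ack]
After 3 (send(from=B, to=A, msg='err')): A:[err] B:[ack]
After 4 (send(from=B, to=A, msg='tick')): A:[err,tick] B:[ack]
After 5 (send(from=B, to=A, msg='stop')): A:[err,tick,stop] B:[ack]
After 6 (send(from=A, to=B, msg='start')): A:[err,tick,stop] B:[ack,start]
After 7 (process(B)): A:[err,tick,stop] B:[start]
After 8 (send(from=B, to=A, msg='done')): A:[err,tick,stop,done] B:[start]
After 9 (send(from=B, to=A, msg='hello')): A:[err,tick,stop,done,hello] B:[start]
After 10 (send(from=B, to=A, msg='ok')): A:[err,tick,stop,done,hello,ok] B:[start]
After 11 (send(from=B, to=A, msg='final')): A:[err,tick,stop,done,hello,ok,final] B:[start]
After 12 (process(A)): A:[tick,stop,done,hello,ok,final] B:[start]

Answer: err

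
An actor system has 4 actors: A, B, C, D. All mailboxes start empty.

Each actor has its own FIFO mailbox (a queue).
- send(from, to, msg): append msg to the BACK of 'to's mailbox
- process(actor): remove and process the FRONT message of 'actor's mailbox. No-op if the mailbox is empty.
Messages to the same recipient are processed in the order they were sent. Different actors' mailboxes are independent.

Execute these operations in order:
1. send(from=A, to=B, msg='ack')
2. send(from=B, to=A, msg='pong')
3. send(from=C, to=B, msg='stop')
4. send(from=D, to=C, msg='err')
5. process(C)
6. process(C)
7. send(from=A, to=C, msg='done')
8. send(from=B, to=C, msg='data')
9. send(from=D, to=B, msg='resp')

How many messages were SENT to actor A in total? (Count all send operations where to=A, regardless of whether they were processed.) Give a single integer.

Answer: 1

Derivation:
After 1 (send(from=A, to=B, msg='ack')): A:[] B:[ack] C:[] D:[]
After 2 (send(from=B, to=A, msg='pong')): A:[pong] B:[ack] C:[] D:[]
After 3 (send(from=C, to=B, msg='stop')): A:[pong] B:[ack,stop] C:[] D:[]
After 4 (send(from=D, to=C, msg='err')): A:[pong] B:[ack,stop] C:[err] D:[]
After 5 (process(C)): A:[pong] B:[ack,stop] C:[] D:[]
After 6 (process(C)): A:[pong] B:[ack,stop] C:[] D:[]
After 7 (send(from=A, to=C, msg='done')): A:[pong] B:[ack,stop] C:[done] D:[]
After 8 (send(from=B, to=C, msg='data')): A:[pong] B:[ack,stop] C:[done,data] D:[]
After 9 (send(from=D, to=B, msg='resp')): A:[pong] B:[ack,stop,resp] C:[done,data] D:[]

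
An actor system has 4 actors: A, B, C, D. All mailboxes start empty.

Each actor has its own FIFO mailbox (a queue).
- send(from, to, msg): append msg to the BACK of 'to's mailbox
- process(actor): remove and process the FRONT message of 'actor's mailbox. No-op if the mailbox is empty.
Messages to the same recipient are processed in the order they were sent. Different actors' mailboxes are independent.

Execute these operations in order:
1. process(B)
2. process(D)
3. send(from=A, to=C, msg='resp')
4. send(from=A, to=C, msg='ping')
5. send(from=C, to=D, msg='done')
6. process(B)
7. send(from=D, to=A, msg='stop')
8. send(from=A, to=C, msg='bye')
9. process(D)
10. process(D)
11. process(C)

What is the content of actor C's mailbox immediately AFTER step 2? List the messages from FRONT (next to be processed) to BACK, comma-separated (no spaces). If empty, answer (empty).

After 1 (process(B)): A:[] B:[] C:[] D:[]
After 2 (process(D)): A:[] B:[] C:[] D:[]

(empty)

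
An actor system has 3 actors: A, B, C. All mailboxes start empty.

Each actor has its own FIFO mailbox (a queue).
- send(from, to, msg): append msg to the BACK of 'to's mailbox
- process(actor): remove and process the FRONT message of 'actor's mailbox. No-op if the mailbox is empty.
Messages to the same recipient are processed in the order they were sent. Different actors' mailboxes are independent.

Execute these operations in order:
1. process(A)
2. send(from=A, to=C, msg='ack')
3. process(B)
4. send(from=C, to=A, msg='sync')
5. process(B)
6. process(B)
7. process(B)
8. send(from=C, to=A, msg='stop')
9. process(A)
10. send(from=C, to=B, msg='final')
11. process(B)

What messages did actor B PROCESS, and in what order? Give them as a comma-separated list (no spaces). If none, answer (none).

After 1 (process(A)): A:[] B:[] C:[]
After 2 (send(from=A, to=C, msg='ack')): A:[] B:[] C:[ack]
After 3 (process(B)): A:[] B:[] C:[ack]
After 4 (send(from=C, to=A, msg='sync')): A:[sync] B:[] C:[ack]
After 5 (process(B)): A:[sync] B:[] C:[ack]
After 6 (process(B)): A:[sync] B:[] C:[ack]
After 7 (process(B)): A:[sync] B:[] C:[ack]
After 8 (send(from=C, to=A, msg='stop')): A:[sync,stop] B:[] C:[ack]
After 9 (process(A)): A:[stop] B:[] C:[ack]
After 10 (send(from=C, to=B, msg='final')): A:[stop] B:[final] C:[ack]
After 11 (process(B)): A:[stop] B:[] C:[ack]

Answer: final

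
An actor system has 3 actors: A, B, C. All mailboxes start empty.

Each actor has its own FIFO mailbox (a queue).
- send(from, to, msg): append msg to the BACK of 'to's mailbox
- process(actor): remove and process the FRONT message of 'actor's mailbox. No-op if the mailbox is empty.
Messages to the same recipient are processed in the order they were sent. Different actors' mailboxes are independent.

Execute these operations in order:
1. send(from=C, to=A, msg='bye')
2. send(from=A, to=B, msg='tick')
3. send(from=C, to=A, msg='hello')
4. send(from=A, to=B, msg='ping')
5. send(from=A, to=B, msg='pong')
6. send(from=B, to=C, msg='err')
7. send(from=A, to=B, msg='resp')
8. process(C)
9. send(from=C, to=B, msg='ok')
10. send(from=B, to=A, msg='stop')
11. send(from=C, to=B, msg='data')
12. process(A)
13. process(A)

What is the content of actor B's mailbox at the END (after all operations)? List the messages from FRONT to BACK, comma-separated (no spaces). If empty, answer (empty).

After 1 (send(from=C, to=A, msg='bye')): A:[bye] B:[] C:[]
After 2 (send(from=A, to=B, msg='tick')): A:[bye] B:[tick] C:[]
After 3 (send(from=C, to=A, msg='hello')): A:[bye,hello] B:[tick] C:[]
After 4 (send(from=A, to=B, msg='ping')): A:[bye,hello] B:[tick,ping] C:[]
After 5 (send(from=A, to=B, msg='pong')): A:[bye,hello] B:[tick,ping,pong] C:[]
After 6 (send(from=B, to=C, msg='err')): A:[bye,hello] B:[tick,ping,pong] C:[err]
After 7 (send(from=A, to=B, msg='resp')): A:[bye,hello] B:[tick,ping,pong,resp] C:[err]
After 8 (process(C)): A:[bye,hello] B:[tick,ping,pong,resp] C:[]
After 9 (send(from=C, to=B, msg='ok')): A:[bye,hello] B:[tick,ping,pong,resp,ok] C:[]
After 10 (send(from=B, to=A, msg='stop')): A:[bye,hello,stop] B:[tick,ping,pong,resp,ok] C:[]
After 11 (send(from=C, to=B, msg='data')): A:[bye,hello,stop] B:[tick,ping,pong,resp,ok,data] C:[]
After 12 (process(A)): A:[hello,stop] B:[tick,ping,pong,resp,ok,data] C:[]
After 13 (process(A)): A:[stop] B:[tick,ping,pong,resp,ok,data] C:[]

Answer: tick,ping,pong,resp,ok,data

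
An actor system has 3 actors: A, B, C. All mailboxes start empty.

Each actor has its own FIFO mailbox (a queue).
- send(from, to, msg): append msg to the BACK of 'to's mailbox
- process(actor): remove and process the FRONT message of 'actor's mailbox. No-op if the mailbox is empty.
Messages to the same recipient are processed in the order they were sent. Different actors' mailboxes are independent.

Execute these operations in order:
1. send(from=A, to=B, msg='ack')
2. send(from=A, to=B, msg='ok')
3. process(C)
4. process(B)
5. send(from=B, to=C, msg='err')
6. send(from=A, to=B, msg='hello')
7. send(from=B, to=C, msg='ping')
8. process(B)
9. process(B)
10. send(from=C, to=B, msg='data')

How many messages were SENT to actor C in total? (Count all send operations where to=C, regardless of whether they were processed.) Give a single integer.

Answer: 2

Derivation:
After 1 (send(from=A, to=B, msg='ack')): A:[] B:[ack] C:[]
After 2 (send(from=A, to=B, msg='ok')): A:[] B:[ack,ok] C:[]
After 3 (process(C)): A:[] B:[ack,ok] C:[]
After 4 (process(B)): A:[] B:[ok] C:[]
After 5 (send(from=B, to=C, msg='err')): A:[] B:[ok] C:[err]
After 6 (send(from=A, to=B, msg='hello')): A:[] B:[ok,hello] C:[err]
After 7 (send(from=B, to=C, msg='ping')): A:[] B:[ok,hello] C:[err,ping]
After 8 (process(B)): A:[] B:[hello] C:[err,ping]
After 9 (process(B)): A:[] B:[] C:[err,ping]
After 10 (send(from=C, to=B, msg='data')): A:[] B:[data] C:[err,ping]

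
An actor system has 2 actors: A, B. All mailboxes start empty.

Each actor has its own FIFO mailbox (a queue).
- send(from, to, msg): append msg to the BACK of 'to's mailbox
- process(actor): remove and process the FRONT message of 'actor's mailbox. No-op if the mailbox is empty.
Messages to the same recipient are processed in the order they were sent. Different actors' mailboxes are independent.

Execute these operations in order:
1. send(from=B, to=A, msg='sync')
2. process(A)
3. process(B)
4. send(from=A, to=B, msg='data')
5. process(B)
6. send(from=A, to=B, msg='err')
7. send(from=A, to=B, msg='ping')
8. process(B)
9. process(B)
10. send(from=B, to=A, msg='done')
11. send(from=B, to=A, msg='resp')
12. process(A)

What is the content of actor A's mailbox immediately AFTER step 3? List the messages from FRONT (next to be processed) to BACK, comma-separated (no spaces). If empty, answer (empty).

After 1 (send(from=B, to=A, msg='sync')): A:[sync] B:[]
After 2 (process(A)): A:[] B:[]
After 3 (process(B)): A:[] B:[]

(empty)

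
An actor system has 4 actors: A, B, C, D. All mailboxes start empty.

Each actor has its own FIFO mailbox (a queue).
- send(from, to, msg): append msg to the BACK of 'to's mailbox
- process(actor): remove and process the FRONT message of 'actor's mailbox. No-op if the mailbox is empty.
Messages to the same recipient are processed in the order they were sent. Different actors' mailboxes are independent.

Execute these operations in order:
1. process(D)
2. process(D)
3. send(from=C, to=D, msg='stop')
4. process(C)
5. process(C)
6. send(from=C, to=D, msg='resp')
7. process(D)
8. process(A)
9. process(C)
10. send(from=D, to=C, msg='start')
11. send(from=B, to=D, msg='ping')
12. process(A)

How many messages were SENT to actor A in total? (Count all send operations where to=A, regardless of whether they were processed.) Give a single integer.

After 1 (process(D)): A:[] B:[] C:[] D:[]
After 2 (process(D)): A:[] B:[] C:[] D:[]
After 3 (send(from=C, to=D, msg='stop')): A:[] B:[] C:[] D:[stop]
After 4 (process(C)): A:[] B:[] C:[] D:[stop]
After 5 (process(C)): A:[] B:[] C:[] D:[stop]
After 6 (send(from=C, to=D, msg='resp')): A:[] B:[] C:[] D:[stop,resp]
After 7 (process(D)): A:[] B:[] C:[] D:[resp]
After 8 (process(A)): A:[] B:[] C:[] D:[resp]
After 9 (process(C)): A:[] B:[] C:[] D:[resp]
After 10 (send(from=D, to=C, msg='start')): A:[] B:[] C:[start] D:[resp]
After 11 (send(from=B, to=D, msg='ping')): A:[] B:[] C:[start] D:[resp,ping]
After 12 (process(A)): A:[] B:[] C:[start] D:[resp,ping]

Answer: 0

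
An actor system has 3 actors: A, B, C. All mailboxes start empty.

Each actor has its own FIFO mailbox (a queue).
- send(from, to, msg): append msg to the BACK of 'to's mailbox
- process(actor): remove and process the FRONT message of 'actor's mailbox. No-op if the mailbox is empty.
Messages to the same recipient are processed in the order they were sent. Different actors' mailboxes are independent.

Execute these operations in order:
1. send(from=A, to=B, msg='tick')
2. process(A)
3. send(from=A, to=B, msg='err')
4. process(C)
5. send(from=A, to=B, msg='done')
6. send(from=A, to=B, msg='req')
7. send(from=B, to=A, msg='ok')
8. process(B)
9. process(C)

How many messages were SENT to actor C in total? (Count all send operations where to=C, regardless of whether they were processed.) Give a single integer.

Answer: 0

Derivation:
After 1 (send(from=A, to=B, msg='tick')): A:[] B:[tick] C:[]
After 2 (process(A)): A:[] B:[tick] C:[]
After 3 (send(from=A, to=B, msg='err')): A:[] B:[tick,err] C:[]
After 4 (process(C)): A:[] B:[tick,err] C:[]
After 5 (send(from=A, to=B, msg='done')): A:[] B:[tick,err,done] C:[]
After 6 (send(from=A, to=B, msg='req')): A:[] B:[tick,err,done,req] C:[]
After 7 (send(from=B, to=A, msg='ok')): A:[ok] B:[tick,err,done,req] C:[]
After 8 (process(B)): A:[ok] B:[err,done,req] C:[]
After 9 (process(C)): A:[ok] B:[err,done,req] C:[]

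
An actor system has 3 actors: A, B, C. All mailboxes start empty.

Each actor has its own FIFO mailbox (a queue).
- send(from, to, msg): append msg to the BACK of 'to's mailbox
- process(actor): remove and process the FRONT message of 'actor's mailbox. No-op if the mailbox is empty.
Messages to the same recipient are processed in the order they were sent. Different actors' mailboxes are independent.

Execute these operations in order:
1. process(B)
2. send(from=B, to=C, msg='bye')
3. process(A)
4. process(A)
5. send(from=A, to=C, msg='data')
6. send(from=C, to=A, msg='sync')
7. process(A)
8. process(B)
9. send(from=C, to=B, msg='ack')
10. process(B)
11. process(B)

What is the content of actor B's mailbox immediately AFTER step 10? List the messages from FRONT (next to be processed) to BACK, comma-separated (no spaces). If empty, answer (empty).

After 1 (process(B)): A:[] B:[] C:[]
After 2 (send(from=B, to=C, msg='bye')): A:[] B:[] C:[bye]
After 3 (process(A)): A:[] B:[] C:[bye]
After 4 (process(A)): A:[] B:[] C:[bye]
After 5 (send(from=A, to=C, msg='data')): A:[] B:[] C:[bye,data]
After 6 (send(from=C, to=A, msg='sync')): A:[sync] B:[] C:[bye,data]
After 7 (process(A)): A:[] B:[] C:[bye,data]
After 8 (process(B)): A:[] B:[] C:[bye,data]
After 9 (send(from=C, to=B, msg='ack')): A:[] B:[ack] C:[bye,data]
After 10 (process(B)): A:[] B:[] C:[bye,data]

(empty)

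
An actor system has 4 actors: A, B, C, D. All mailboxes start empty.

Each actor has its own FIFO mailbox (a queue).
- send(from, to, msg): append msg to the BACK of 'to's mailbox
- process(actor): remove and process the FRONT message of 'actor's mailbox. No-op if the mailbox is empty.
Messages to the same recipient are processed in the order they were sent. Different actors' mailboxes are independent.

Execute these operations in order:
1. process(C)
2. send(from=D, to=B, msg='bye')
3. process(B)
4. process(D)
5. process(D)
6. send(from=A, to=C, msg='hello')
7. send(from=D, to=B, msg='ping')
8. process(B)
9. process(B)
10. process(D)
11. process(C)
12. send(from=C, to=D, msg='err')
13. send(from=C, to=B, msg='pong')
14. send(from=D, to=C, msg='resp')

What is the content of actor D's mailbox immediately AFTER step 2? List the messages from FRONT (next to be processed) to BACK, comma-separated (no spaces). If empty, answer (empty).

After 1 (process(C)): A:[] B:[] C:[] D:[]
After 2 (send(from=D, to=B, msg='bye')): A:[] B:[bye] C:[] D:[]

(empty)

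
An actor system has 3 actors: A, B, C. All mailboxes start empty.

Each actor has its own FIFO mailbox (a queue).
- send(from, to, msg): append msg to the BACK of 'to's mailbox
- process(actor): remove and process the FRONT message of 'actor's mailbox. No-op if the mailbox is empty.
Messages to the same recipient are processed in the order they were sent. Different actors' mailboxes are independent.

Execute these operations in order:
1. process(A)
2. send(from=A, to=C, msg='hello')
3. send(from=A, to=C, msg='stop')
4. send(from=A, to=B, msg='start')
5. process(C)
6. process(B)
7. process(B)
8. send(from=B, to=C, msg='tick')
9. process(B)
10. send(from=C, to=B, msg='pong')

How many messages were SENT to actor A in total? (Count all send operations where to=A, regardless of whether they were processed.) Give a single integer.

Answer: 0

Derivation:
After 1 (process(A)): A:[] B:[] C:[]
After 2 (send(from=A, to=C, msg='hello')): A:[] B:[] C:[hello]
After 3 (send(from=A, to=C, msg='stop')): A:[] B:[] C:[hello,stop]
After 4 (send(from=A, to=B, msg='start')): A:[] B:[start] C:[hello,stop]
After 5 (process(C)): A:[] B:[start] C:[stop]
After 6 (process(B)): A:[] B:[] C:[stop]
After 7 (process(B)): A:[] B:[] C:[stop]
After 8 (send(from=B, to=C, msg='tick')): A:[] B:[] C:[stop,tick]
After 9 (process(B)): A:[] B:[] C:[stop,tick]
After 10 (send(from=C, to=B, msg='pong')): A:[] B:[pong] C:[stop,tick]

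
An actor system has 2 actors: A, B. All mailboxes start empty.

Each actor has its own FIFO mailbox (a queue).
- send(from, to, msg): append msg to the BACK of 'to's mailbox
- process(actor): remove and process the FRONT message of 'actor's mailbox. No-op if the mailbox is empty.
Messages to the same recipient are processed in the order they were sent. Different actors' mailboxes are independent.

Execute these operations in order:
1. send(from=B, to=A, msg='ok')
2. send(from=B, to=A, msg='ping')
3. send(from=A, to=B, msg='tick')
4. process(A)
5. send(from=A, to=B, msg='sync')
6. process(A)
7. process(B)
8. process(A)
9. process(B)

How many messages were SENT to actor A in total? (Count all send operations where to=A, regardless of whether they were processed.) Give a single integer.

Answer: 2

Derivation:
After 1 (send(from=B, to=A, msg='ok')): A:[ok] B:[]
After 2 (send(from=B, to=A, msg='ping')): A:[ok,ping] B:[]
After 3 (send(from=A, to=B, msg='tick')): A:[ok,ping] B:[tick]
After 4 (process(A)): A:[ping] B:[tick]
After 5 (send(from=A, to=B, msg='sync')): A:[ping] B:[tick,sync]
After 6 (process(A)): A:[] B:[tick,sync]
After 7 (process(B)): A:[] B:[sync]
After 8 (process(A)): A:[] B:[sync]
After 9 (process(B)): A:[] B:[]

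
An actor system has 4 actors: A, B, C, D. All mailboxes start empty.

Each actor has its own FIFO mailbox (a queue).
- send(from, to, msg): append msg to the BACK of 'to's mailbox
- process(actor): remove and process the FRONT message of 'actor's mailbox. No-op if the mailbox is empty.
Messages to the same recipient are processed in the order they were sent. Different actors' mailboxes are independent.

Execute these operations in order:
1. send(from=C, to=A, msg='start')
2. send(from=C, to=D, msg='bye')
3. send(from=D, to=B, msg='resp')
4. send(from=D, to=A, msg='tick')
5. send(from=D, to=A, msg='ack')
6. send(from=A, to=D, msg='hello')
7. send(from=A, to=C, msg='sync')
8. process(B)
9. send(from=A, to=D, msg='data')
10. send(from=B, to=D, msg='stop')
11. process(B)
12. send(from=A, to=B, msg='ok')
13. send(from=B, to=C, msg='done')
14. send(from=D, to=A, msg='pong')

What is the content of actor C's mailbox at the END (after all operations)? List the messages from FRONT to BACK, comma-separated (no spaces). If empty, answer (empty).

After 1 (send(from=C, to=A, msg='start')): A:[start] B:[] C:[] D:[]
After 2 (send(from=C, to=D, msg='bye')): A:[start] B:[] C:[] D:[bye]
After 3 (send(from=D, to=B, msg='resp')): A:[start] B:[resp] C:[] D:[bye]
After 4 (send(from=D, to=A, msg='tick')): A:[start,tick] B:[resp] C:[] D:[bye]
After 5 (send(from=D, to=A, msg='ack')): A:[start,tick,ack] B:[resp] C:[] D:[bye]
After 6 (send(from=A, to=D, msg='hello')): A:[start,tick,ack] B:[resp] C:[] D:[bye,hello]
After 7 (send(from=A, to=C, msg='sync')): A:[start,tick,ack] B:[resp] C:[sync] D:[bye,hello]
After 8 (process(B)): A:[start,tick,ack] B:[] C:[sync] D:[bye,hello]
After 9 (send(from=A, to=D, msg='data')): A:[start,tick,ack] B:[] C:[sync] D:[bye,hello,data]
After 10 (send(from=B, to=D, msg='stop')): A:[start,tick,ack] B:[] C:[sync] D:[bye,hello,data,stop]
After 11 (process(B)): A:[start,tick,ack] B:[] C:[sync] D:[bye,hello,data,stop]
After 12 (send(from=A, to=B, msg='ok')): A:[start,tick,ack] B:[ok] C:[sync] D:[bye,hello,data,stop]
After 13 (send(from=B, to=C, msg='done')): A:[start,tick,ack] B:[ok] C:[sync,done] D:[bye,hello,data,stop]
After 14 (send(from=D, to=A, msg='pong')): A:[start,tick,ack,pong] B:[ok] C:[sync,done] D:[bye,hello,data,stop]

Answer: sync,done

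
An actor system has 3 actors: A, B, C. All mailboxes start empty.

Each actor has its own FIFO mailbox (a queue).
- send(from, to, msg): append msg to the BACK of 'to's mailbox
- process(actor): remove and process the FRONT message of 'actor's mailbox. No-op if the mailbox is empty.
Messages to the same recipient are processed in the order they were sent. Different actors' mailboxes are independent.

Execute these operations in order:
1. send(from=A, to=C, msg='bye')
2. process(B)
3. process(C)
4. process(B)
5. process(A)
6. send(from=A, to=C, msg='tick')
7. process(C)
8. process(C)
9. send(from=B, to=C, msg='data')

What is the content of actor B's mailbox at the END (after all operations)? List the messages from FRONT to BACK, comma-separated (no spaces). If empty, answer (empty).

Answer: (empty)

Derivation:
After 1 (send(from=A, to=C, msg='bye')): A:[] B:[] C:[bye]
After 2 (process(B)): A:[] B:[] C:[bye]
After 3 (process(C)): A:[] B:[] C:[]
After 4 (process(B)): A:[] B:[] C:[]
After 5 (process(A)): A:[] B:[] C:[]
After 6 (send(from=A, to=C, msg='tick')): A:[] B:[] C:[tick]
After 7 (process(C)): A:[] B:[] C:[]
After 8 (process(C)): A:[] B:[] C:[]
After 9 (send(from=B, to=C, msg='data')): A:[] B:[] C:[data]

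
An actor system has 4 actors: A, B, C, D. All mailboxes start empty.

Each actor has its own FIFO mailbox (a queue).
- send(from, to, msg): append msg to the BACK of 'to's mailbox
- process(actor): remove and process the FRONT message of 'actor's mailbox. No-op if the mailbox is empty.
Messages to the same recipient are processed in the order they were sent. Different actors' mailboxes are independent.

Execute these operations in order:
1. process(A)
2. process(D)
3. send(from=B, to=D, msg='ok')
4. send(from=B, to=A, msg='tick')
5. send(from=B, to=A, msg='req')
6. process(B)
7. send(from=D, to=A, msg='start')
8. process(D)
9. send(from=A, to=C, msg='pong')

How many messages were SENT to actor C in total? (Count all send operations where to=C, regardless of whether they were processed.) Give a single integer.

Answer: 1

Derivation:
After 1 (process(A)): A:[] B:[] C:[] D:[]
After 2 (process(D)): A:[] B:[] C:[] D:[]
After 3 (send(from=B, to=D, msg='ok')): A:[] B:[] C:[] D:[ok]
After 4 (send(from=B, to=A, msg='tick')): A:[tick] B:[] C:[] D:[ok]
After 5 (send(from=B, to=A, msg='req')): A:[tick,req] B:[] C:[] D:[ok]
After 6 (process(B)): A:[tick,req] B:[] C:[] D:[ok]
After 7 (send(from=D, to=A, msg='start')): A:[tick,req,start] B:[] C:[] D:[ok]
After 8 (process(D)): A:[tick,req,start] B:[] C:[] D:[]
After 9 (send(from=A, to=C, msg='pong')): A:[tick,req,start] B:[] C:[pong] D:[]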